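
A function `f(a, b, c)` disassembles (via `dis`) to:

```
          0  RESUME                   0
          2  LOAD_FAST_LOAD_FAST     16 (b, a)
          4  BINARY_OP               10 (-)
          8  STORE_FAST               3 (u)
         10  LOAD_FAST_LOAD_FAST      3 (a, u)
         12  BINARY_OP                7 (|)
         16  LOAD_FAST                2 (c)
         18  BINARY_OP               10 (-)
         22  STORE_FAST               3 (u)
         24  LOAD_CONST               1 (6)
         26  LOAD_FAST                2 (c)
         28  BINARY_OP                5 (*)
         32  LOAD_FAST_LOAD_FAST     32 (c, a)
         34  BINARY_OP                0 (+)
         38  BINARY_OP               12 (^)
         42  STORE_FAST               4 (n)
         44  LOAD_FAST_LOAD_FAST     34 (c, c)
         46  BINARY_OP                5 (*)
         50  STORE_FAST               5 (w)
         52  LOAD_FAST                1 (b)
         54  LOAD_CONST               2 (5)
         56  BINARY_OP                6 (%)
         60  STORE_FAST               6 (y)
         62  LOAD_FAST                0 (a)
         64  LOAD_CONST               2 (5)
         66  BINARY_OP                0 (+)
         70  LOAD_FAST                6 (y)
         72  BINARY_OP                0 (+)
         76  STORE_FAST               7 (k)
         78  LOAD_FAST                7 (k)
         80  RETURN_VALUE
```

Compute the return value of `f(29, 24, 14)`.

LOAD_FAST_LOAD_FAST b,a → push 24,29. Stack: [24, 29]
BINARY_OP - → 24 - 29 = -5. Stack: [-5]
STORE_FAST u → u=-5. Stack: []
LOAD_FAST_LOAD_FAST a,u → push 29,-5. Stack: [29, -5]
BINARY_OP | → 29 | -5 = -1. Stack: [-1]
LOAD_FAST c → push 14. Stack: [-1, 14]
BINARY_OP - → -1 - 14 = -15. Stack: [-15]
STORE_FAST u → u=-15. Stack: []
LOAD_CONST → push 6. Stack: [6]
LOAD_FAST c → push 14. Stack: [6, 14]
BINARY_OP * → 6 * 14 = 84. Stack: [84]
LOAD_FAST_LOAD_FAST c,a → push 14,29. Stack: [84, 14, 29]
BINARY_OP + → 14 + 29 = 43. Stack: [84, 43]
BINARY_OP ^ → 84 ^ 43 = 127. Stack: [127]
STORE_FAST n → n=127. Stack: []
LOAD_FAST_LOAD_FAST c,c → push 14,14. Stack: [14, 14]
BINARY_OP * → 14 * 14 = 196. Stack: [196]
STORE_FAST w → w=196. Stack: []
LOAD_FAST b → push 24. Stack: [24]
LOAD_CONST → push 5. Stack: [24, 5]
BINARY_OP % → 24 % 5 = 4. Stack: [4]
STORE_FAST y → y=4. Stack: []
LOAD_FAST a → push 29. Stack: [29]
LOAD_CONST → push 5. Stack: [29, 5]
BINARY_OP + → 29 + 5 = 34. Stack: [34]
LOAD_FAST y → push 4. Stack: [34, 4]
BINARY_OP + → 34 + 4 = 38. Stack: [38]
STORE_FAST k → k=38. Stack: []
LOAD_FAST k → push 38. Stack: [38]
RETURN_VALUE → return 38.

38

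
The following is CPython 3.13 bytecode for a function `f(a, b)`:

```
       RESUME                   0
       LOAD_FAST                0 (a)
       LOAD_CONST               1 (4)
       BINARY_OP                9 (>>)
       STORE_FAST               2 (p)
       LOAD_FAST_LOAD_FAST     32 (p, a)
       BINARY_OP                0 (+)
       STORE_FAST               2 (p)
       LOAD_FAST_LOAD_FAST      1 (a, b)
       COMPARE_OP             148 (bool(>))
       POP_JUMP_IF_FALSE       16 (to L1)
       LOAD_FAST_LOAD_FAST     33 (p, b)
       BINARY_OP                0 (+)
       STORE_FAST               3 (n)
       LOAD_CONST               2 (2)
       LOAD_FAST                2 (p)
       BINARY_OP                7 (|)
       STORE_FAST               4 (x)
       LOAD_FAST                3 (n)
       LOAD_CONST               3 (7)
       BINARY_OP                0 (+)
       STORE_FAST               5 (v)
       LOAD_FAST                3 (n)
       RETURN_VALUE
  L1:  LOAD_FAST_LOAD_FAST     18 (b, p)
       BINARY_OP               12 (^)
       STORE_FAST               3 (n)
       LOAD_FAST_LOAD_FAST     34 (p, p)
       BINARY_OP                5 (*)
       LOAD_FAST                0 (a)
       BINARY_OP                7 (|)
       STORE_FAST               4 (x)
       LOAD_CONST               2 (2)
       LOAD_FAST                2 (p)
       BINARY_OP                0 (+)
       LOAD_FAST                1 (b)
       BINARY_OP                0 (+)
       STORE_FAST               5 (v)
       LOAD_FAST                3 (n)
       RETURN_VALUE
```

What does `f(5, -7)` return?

LOAD_FAST a → push 5. Stack: [5]
LOAD_CONST → push 4. Stack: [5, 4]
BINARY_OP >> → 5 >> 4 = 0. Stack: [0]
STORE_FAST p → p=0. Stack: []
LOAD_FAST_LOAD_FAST p,a → push 0,5. Stack: [0, 5]
BINARY_OP + → 0 + 5 = 5. Stack: [5]
STORE_FAST p → p=5. Stack: []
LOAD_FAST_LOAD_FAST a,b → push 5,-7. Stack: [5, -7]
COMPARE_OP bool(>) → 5 vs -7 = True. Stack: [True]
POP_JUMP_IF_FALSE → pop True; no jump. Stack: []
LOAD_FAST_LOAD_FAST p,b → push 5,-7. Stack: [5, -7]
BINARY_OP + → 5 + -7 = -2. Stack: [-2]
STORE_FAST n → n=-2. Stack: []
LOAD_CONST → push 2. Stack: [2]
LOAD_FAST p → push 5. Stack: [2, 5]
BINARY_OP | → 2 | 5 = 7. Stack: [7]
STORE_FAST x → x=7. Stack: []
LOAD_FAST n → push -2. Stack: [-2]
LOAD_CONST → push 7. Stack: [-2, 7]
BINARY_OP + → -2 + 7 = 5. Stack: [5]
STORE_FAST v → v=5. Stack: []
LOAD_FAST n → push -2. Stack: [-2]
RETURN_VALUE → return -2.

-2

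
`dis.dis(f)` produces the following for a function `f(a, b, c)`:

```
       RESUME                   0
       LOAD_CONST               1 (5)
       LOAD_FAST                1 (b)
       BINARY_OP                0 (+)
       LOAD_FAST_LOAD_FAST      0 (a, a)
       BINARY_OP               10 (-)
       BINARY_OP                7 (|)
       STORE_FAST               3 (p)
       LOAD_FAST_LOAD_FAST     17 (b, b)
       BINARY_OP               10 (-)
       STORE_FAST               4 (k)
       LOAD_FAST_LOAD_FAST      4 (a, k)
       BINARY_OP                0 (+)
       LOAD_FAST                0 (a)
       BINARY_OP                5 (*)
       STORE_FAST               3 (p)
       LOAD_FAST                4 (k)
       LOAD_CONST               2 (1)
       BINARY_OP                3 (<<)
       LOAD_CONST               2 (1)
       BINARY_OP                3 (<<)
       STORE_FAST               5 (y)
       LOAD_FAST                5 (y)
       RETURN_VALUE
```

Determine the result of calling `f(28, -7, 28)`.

0

LOAD_CONST → push 5. Stack: [5]
LOAD_FAST b → push -7. Stack: [5, -7]
BINARY_OP + → 5 + -7 = -2. Stack: [-2]
LOAD_FAST_LOAD_FAST a,a → push 28,28. Stack: [-2, 28, 28]
BINARY_OP - → 28 - 28 = 0. Stack: [-2, 0]
BINARY_OP | → -2 | 0 = -2. Stack: [-2]
STORE_FAST p → p=-2. Stack: []
LOAD_FAST_LOAD_FAST b,b → push -7,-7. Stack: [-7, -7]
BINARY_OP - → -7 - -7 = 0. Stack: [0]
STORE_FAST k → k=0. Stack: []
LOAD_FAST_LOAD_FAST a,k → push 28,0. Stack: [28, 0]
BINARY_OP + → 28 + 0 = 28. Stack: [28]
LOAD_FAST a → push 28. Stack: [28, 28]
BINARY_OP * → 28 * 28 = 784. Stack: [784]
STORE_FAST p → p=784. Stack: []
LOAD_FAST k → push 0. Stack: [0]
LOAD_CONST → push 1. Stack: [0, 1]
BINARY_OP << → 0 << 1 = 0. Stack: [0]
LOAD_CONST → push 1. Stack: [0, 1]
BINARY_OP << → 0 << 1 = 0. Stack: [0]
STORE_FAST y → y=0. Stack: []
LOAD_FAST y → push 0. Stack: [0]
RETURN_VALUE → return 0.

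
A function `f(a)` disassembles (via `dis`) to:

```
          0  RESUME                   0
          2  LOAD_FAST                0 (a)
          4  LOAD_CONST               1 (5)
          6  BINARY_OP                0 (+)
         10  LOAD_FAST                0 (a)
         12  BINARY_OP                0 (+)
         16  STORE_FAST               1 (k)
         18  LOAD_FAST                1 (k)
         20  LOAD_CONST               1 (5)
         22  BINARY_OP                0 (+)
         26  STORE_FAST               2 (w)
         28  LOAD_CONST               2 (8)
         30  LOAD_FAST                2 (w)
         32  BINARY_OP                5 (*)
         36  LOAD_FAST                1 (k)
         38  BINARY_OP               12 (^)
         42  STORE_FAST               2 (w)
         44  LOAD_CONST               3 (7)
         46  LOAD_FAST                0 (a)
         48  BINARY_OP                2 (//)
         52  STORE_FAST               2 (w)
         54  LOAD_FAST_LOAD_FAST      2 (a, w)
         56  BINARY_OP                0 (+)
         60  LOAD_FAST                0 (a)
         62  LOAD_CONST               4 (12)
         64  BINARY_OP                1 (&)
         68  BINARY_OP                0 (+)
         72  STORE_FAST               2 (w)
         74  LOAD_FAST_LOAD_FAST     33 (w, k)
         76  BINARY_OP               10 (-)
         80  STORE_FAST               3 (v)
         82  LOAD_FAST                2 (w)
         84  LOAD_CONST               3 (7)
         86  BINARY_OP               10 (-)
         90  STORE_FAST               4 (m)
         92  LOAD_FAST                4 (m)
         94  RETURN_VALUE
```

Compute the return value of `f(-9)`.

-13

LOAD_FAST a → push -9. Stack: [-9]
LOAD_CONST → push 5. Stack: [-9, 5]
BINARY_OP + → -9 + 5 = -4. Stack: [-4]
LOAD_FAST a → push -9. Stack: [-4, -9]
BINARY_OP + → -4 + -9 = -13. Stack: [-13]
STORE_FAST k → k=-13. Stack: []
LOAD_FAST k → push -13. Stack: [-13]
LOAD_CONST → push 5. Stack: [-13, 5]
BINARY_OP + → -13 + 5 = -8. Stack: [-8]
STORE_FAST w → w=-8. Stack: []
LOAD_CONST → push 8. Stack: [8]
LOAD_FAST w → push -8. Stack: [8, -8]
BINARY_OP * → 8 * -8 = -64. Stack: [-64]
LOAD_FAST k → push -13. Stack: [-64, -13]
BINARY_OP ^ → -64 ^ -13 = 51. Stack: [51]
STORE_FAST w → w=51. Stack: []
LOAD_CONST → push 7. Stack: [7]
LOAD_FAST a → push -9. Stack: [7, -9]
BINARY_OP // → 7 // -9 = -1. Stack: [-1]
STORE_FAST w → w=-1. Stack: []
LOAD_FAST_LOAD_FAST a,w → push -9,-1. Stack: [-9, -1]
BINARY_OP + → -9 + -1 = -10. Stack: [-10]
LOAD_FAST a → push -9. Stack: [-10, -9]
LOAD_CONST → push 12. Stack: [-10, -9, 12]
BINARY_OP & → -9 & 12 = 4. Stack: [-10, 4]
BINARY_OP + → -10 + 4 = -6. Stack: [-6]
STORE_FAST w → w=-6. Stack: []
LOAD_FAST_LOAD_FAST w,k → push -6,-13. Stack: [-6, -13]
BINARY_OP - → -6 - -13 = 7. Stack: [7]
STORE_FAST v → v=7. Stack: []
LOAD_FAST w → push -6. Stack: [-6]
LOAD_CONST → push 7. Stack: [-6, 7]
BINARY_OP - → -6 - 7 = -13. Stack: [-13]
STORE_FAST m → m=-13. Stack: []
LOAD_FAST m → push -13. Stack: [-13]
RETURN_VALUE → return -13.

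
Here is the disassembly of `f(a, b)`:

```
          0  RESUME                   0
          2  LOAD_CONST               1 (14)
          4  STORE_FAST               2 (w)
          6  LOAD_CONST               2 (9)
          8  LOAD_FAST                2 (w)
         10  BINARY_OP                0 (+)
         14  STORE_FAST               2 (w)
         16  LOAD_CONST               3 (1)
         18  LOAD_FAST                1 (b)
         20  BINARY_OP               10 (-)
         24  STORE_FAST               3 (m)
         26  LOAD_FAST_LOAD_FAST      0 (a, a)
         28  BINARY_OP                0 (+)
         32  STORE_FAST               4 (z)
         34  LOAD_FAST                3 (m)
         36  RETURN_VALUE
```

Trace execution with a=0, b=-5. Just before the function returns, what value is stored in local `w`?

LOAD_CONST → push 14. Stack: [14]
STORE_FAST w → w=14. Stack: []
LOAD_CONST → push 9. Stack: [9]
LOAD_FAST w → push 14. Stack: [9, 14]
BINARY_OP + → 9 + 14 = 23. Stack: [23]
STORE_FAST w → w=23. Stack: []
LOAD_CONST → push 1. Stack: [1]
LOAD_FAST b → push -5. Stack: [1, -5]
BINARY_OP - → 1 - -5 = 6. Stack: [6]
STORE_FAST m → m=6. Stack: []
LOAD_FAST_LOAD_FAST a,a → push 0,0. Stack: [0, 0]
BINARY_OP + → 0 + 0 = 0. Stack: [0]
STORE_FAST z → z=0. Stack: []
LOAD_FAST m → push 6. Stack: [6]
RETURN_VALUE → return 6.

23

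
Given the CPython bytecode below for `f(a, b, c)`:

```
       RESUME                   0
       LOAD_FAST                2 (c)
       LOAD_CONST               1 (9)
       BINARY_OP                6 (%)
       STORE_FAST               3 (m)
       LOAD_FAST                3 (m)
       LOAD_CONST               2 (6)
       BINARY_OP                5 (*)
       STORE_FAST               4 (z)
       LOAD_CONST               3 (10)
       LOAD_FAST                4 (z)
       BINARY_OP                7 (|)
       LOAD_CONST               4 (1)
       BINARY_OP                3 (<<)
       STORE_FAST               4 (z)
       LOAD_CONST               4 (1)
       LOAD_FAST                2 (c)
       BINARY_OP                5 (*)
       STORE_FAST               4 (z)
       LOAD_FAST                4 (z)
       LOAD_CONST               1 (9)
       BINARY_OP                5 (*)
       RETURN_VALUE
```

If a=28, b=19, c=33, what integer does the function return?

297

LOAD_FAST c → push 33. Stack: [33]
LOAD_CONST → push 9. Stack: [33, 9]
BINARY_OP % → 33 % 9 = 6. Stack: [6]
STORE_FAST m → m=6. Stack: []
LOAD_FAST m → push 6. Stack: [6]
LOAD_CONST → push 6. Stack: [6, 6]
BINARY_OP * → 6 * 6 = 36. Stack: [36]
STORE_FAST z → z=36. Stack: []
LOAD_CONST → push 10. Stack: [10]
LOAD_FAST z → push 36. Stack: [10, 36]
BINARY_OP | → 10 | 36 = 46. Stack: [46]
LOAD_CONST → push 1. Stack: [46, 1]
BINARY_OP << → 46 << 1 = 92. Stack: [92]
STORE_FAST z → z=92. Stack: []
LOAD_CONST → push 1. Stack: [1]
LOAD_FAST c → push 33. Stack: [1, 33]
BINARY_OP * → 1 * 33 = 33. Stack: [33]
STORE_FAST z → z=33. Stack: []
LOAD_FAST z → push 33. Stack: [33]
LOAD_CONST → push 9. Stack: [33, 9]
BINARY_OP * → 33 * 9 = 297. Stack: [297]
RETURN_VALUE → return 297.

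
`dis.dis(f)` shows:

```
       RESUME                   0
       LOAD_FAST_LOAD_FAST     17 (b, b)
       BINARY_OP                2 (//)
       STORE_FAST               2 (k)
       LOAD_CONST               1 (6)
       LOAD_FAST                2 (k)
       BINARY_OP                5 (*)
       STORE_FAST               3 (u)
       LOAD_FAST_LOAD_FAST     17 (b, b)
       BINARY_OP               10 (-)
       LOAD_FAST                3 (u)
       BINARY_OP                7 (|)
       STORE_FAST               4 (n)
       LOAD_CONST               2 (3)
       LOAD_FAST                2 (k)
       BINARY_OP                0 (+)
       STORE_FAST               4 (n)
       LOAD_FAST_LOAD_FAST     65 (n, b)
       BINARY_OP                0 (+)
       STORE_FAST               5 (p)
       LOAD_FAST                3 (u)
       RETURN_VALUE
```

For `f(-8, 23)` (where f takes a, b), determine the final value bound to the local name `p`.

LOAD_FAST_LOAD_FAST b,b → push 23,23. Stack: [23, 23]
BINARY_OP // → 23 // 23 = 1. Stack: [1]
STORE_FAST k → k=1. Stack: []
LOAD_CONST → push 6. Stack: [6]
LOAD_FAST k → push 1. Stack: [6, 1]
BINARY_OP * → 6 * 1 = 6. Stack: [6]
STORE_FAST u → u=6. Stack: []
LOAD_FAST_LOAD_FAST b,b → push 23,23. Stack: [23, 23]
BINARY_OP - → 23 - 23 = 0. Stack: [0]
LOAD_FAST u → push 6. Stack: [0, 6]
BINARY_OP | → 0 | 6 = 6. Stack: [6]
STORE_FAST n → n=6. Stack: []
LOAD_CONST → push 3. Stack: [3]
LOAD_FAST k → push 1. Stack: [3, 1]
BINARY_OP + → 3 + 1 = 4. Stack: [4]
STORE_FAST n → n=4. Stack: []
LOAD_FAST_LOAD_FAST n,b → push 4,23. Stack: [4, 23]
BINARY_OP + → 4 + 23 = 27. Stack: [27]
STORE_FAST p → p=27. Stack: []
LOAD_FAST u → push 6. Stack: [6]
RETURN_VALUE → return 6.

27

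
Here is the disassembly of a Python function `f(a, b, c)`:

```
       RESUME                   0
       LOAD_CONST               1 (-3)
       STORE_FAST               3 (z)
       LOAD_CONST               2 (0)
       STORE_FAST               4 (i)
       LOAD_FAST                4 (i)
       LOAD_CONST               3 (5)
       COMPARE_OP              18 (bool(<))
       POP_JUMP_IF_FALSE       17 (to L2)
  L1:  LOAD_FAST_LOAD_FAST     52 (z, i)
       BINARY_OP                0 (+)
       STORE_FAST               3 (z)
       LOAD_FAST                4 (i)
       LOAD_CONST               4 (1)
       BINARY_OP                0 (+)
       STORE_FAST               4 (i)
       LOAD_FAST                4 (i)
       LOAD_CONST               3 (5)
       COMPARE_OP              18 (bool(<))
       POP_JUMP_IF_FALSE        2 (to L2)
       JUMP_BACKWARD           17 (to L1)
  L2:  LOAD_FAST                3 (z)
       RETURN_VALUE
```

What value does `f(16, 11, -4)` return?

7

LOAD_CONST → push -3. Stack: [-3]
STORE_FAST z → z=-3. Stack: []
LOAD_CONST → push 0. Stack: [0]
STORE_FAST i → i=0. Stack: []
LOAD_FAST i → push 0. Stack: [0]
LOAD_CONST → push 5. Stack: [0, 5]
COMPARE_OP bool(<) → 0 vs 5 = True. Stack: [True]
POP_JUMP_IF_FALSE → pop True; no jump. Stack: []
LOAD_FAST_LOAD_FAST z,i → push -3,0. Stack: [-3, 0]
BINARY_OP + → -3 + 0 = -3. Stack: [-3]
STORE_FAST z → z=-3. Stack: []
LOAD_FAST i → push 0. Stack: [0]
LOAD_CONST → push 1. Stack: [0, 1]
BINARY_OP + → 0 + 1 = 1. Stack: [1]
STORE_FAST i → i=1. Stack: []
LOAD_FAST i → push 1. Stack: [1]
LOAD_CONST → push 5. Stack: [1, 5]
COMPARE_OP bool(<) → 1 vs 5 = True. Stack: [True]
POP_JUMP_IF_FALSE → pop True; no jump. Stack: []
LOAD_FAST_LOAD_FAST z,i → push -3,1. Stack: [-3, 1]
BINARY_OP + → -3 + 1 = -2. Stack: [-2]
STORE_FAST z → z=-2. Stack: []
LOAD_FAST i → push 1. Stack: [1]
LOAD_CONST → push 1. Stack: [1, 1]
BINARY_OP + → 1 + 1 = 2. Stack: [2]
STORE_FAST i → i=2. Stack: []
LOAD_FAST i → push 2. Stack: [2]
LOAD_CONST → push 5. Stack: [2, 5]
COMPARE_OP bool(<) → 2 vs 5 = True. Stack: [True]
POP_JUMP_IF_FALSE → pop True; no jump. Stack: []
LOAD_FAST_LOAD_FAST z,i → push -2,2. Stack: [-2, 2]
BINARY_OP + → -2 + 2 = 0. Stack: [0]
STORE_FAST z → z=0. Stack: []
LOAD_FAST i → push 2. Stack: [2]
LOAD_CONST → push 1. Stack: [2, 1]
BINARY_OP + → 2 + 1 = 3. Stack: [3]
STORE_FAST i → i=3. Stack: []
LOAD_FAST i → push 3. Stack: [3]
LOAD_CONST → push 5. Stack: [3, 5]
COMPARE_OP bool(<) → 3 vs 5 = True. Stack: [True]
POP_JUMP_IF_FALSE → pop True; no jump. Stack: []
LOAD_FAST_LOAD_FAST z,i → push 0,3. Stack: [0, 3]
BINARY_OP + → 0 + 3 = 3. Stack: [3]
STORE_FAST z → z=3. Stack: []
LOAD_FAST i → push 3. Stack: [3]
LOAD_CONST → push 1. Stack: [3, 1]
BINARY_OP + → 3 + 1 = 4. Stack: [4]
STORE_FAST i → i=4. Stack: []
LOAD_FAST i → push 4. Stack: [4]
LOAD_CONST → push 5. Stack: [4, 5]
COMPARE_OP bool(<) → 4 vs 5 = True. Stack: [True]
POP_JUMP_IF_FALSE → pop True; no jump. Stack: []
LOAD_FAST_LOAD_FAST z,i → push 3,4. Stack: [3, 4]
BINARY_OP + → 3 + 4 = 7. Stack: [7]
STORE_FAST z → z=7. Stack: []
LOAD_FAST i → push 4. Stack: [4]
LOAD_CONST → push 1. Stack: [4, 1]
BINARY_OP + → 4 + 1 = 5. Stack: [5]
STORE_FAST i → i=5. Stack: []
LOAD_FAST i → push 5. Stack: [5]
LOAD_CONST → push 5. Stack: [5, 5]
COMPARE_OP bool(<) → 5 vs 5 = False. Stack: [False]
POP_JUMP_IF_FALSE → pop False; jump. Stack: []
LOAD_FAST z → push 7. Stack: [7]
RETURN_VALUE → return 7.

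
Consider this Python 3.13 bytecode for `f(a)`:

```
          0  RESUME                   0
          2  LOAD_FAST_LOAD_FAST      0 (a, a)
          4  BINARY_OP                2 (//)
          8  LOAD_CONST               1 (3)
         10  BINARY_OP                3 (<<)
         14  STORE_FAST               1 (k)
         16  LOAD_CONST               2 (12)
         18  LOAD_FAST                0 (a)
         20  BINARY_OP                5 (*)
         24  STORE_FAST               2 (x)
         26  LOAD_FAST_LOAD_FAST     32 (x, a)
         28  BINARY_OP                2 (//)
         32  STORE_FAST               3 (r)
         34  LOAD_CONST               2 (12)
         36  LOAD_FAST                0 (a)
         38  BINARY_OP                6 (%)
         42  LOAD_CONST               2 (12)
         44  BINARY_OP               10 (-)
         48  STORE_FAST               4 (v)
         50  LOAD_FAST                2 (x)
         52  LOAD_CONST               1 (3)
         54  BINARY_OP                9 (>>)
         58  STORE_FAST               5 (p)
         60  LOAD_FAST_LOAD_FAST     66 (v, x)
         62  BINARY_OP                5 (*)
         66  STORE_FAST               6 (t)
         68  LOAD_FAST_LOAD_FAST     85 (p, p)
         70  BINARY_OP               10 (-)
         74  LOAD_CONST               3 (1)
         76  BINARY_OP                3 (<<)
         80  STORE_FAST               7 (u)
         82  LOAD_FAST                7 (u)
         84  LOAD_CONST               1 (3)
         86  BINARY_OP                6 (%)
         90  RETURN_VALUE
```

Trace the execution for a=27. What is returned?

0

LOAD_FAST_LOAD_FAST a,a → push 27,27. Stack: [27, 27]
BINARY_OP // → 27 // 27 = 1. Stack: [1]
LOAD_CONST → push 3. Stack: [1, 3]
BINARY_OP << → 1 << 3 = 8. Stack: [8]
STORE_FAST k → k=8. Stack: []
LOAD_CONST → push 12. Stack: [12]
LOAD_FAST a → push 27. Stack: [12, 27]
BINARY_OP * → 12 * 27 = 324. Stack: [324]
STORE_FAST x → x=324. Stack: []
LOAD_FAST_LOAD_FAST x,a → push 324,27. Stack: [324, 27]
BINARY_OP // → 324 // 27 = 12. Stack: [12]
STORE_FAST r → r=12. Stack: []
LOAD_CONST → push 12. Stack: [12]
LOAD_FAST a → push 27. Stack: [12, 27]
BINARY_OP % → 12 % 27 = 12. Stack: [12]
LOAD_CONST → push 12. Stack: [12, 12]
BINARY_OP - → 12 - 12 = 0. Stack: [0]
STORE_FAST v → v=0. Stack: []
LOAD_FAST x → push 324. Stack: [324]
LOAD_CONST → push 3. Stack: [324, 3]
BINARY_OP >> → 324 >> 3 = 40. Stack: [40]
STORE_FAST p → p=40. Stack: []
LOAD_FAST_LOAD_FAST v,x → push 0,324. Stack: [0, 324]
BINARY_OP * → 0 * 324 = 0. Stack: [0]
STORE_FAST t → t=0. Stack: []
LOAD_FAST_LOAD_FAST p,p → push 40,40. Stack: [40, 40]
BINARY_OP - → 40 - 40 = 0. Stack: [0]
LOAD_CONST → push 1. Stack: [0, 1]
BINARY_OP << → 0 << 1 = 0. Stack: [0]
STORE_FAST u → u=0. Stack: []
LOAD_FAST u → push 0. Stack: [0]
LOAD_CONST → push 3. Stack: [0, 3]
BINARY_OP % → 0 % 3 = 0. Stack: [0]
RETURN_VALUE → return 0.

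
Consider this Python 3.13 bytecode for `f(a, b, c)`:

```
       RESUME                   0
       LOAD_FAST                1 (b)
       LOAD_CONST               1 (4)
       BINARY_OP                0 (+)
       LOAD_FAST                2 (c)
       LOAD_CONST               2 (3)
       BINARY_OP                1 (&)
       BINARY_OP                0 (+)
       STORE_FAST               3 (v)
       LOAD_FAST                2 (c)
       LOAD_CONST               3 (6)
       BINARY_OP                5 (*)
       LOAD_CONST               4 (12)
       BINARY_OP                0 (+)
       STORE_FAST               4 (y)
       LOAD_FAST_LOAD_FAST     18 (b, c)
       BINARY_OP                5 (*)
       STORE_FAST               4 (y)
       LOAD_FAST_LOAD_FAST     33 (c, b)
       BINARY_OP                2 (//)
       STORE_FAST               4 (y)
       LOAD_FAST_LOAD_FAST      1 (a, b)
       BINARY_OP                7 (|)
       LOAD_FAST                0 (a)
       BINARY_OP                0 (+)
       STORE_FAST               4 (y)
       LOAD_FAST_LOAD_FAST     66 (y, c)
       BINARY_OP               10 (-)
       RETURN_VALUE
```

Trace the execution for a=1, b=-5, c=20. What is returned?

-24

LOAD_FAST b → push -5. Stack: [-5]
LOAD_CONST → push 4. Stack: [-5, 4]
BINARY_OP + → -5 + 4 = -1. Stack: [-1]
LOAD_FAST c → push 20. Stack: [-1, 20]
LOAD_CONST → push 3. Stack: [-1, 20, 3]
BINARY_OP & → 20 & 3 = 0. Stack: [-1, 0]
BINARY_OP + → -1 + 0 = -1. Stack: [-1]
STORE_FAST v → v=-1. Stack: []
LOAD_FAST c → push 20. Stack: [20]
LOAD_CONST → push 6. Stack: [20, 6]
BINARY_OP * → 20 * 6 = 120. Stack: [120]
LOAD_CONST → push 12. Stack: [120, 12]
BINARY_OP + → 120 + 12 = 132. Stack: [132]
STORE_FAST y → y=132. Stack: []
LOAD_FAST_LOAD_FAST b,c → push -5,20. Stack: [-5, 20]
BINARY_OP * → -5 * 20 = -100. Stack: [-100]
STORE_FAST y → y=-100. Stack: []
LOAD_FAST_LOAD_FAST c,b → push 20,-5. Stack: [20, -5]
BINARY_OP // → 20 // -5 = -4. Stack: [-4]
STORE_FAST y → y=-4. Stack: []
LOAD_FAST_LOAD_FAST a,b → push 1,-5. Stack: [1, -5]
BINARY_OP | → 1 | -5 = -5. Stack: [-5]
LOAD_FAST a → push 1. Stack: [-5, 1]
BINARY_OP + → -5 + 1 = -4. Stack: [-4]
STORE_FAST y → y=-4. Stack: []
LOAD_FAST_LOAD_FAST y,c → push -4,20. Stack: [-4, 20]
BINARY_OP - → -4 - 20 = -24. Stack: [-24]
RETURN_VALUE → return -24.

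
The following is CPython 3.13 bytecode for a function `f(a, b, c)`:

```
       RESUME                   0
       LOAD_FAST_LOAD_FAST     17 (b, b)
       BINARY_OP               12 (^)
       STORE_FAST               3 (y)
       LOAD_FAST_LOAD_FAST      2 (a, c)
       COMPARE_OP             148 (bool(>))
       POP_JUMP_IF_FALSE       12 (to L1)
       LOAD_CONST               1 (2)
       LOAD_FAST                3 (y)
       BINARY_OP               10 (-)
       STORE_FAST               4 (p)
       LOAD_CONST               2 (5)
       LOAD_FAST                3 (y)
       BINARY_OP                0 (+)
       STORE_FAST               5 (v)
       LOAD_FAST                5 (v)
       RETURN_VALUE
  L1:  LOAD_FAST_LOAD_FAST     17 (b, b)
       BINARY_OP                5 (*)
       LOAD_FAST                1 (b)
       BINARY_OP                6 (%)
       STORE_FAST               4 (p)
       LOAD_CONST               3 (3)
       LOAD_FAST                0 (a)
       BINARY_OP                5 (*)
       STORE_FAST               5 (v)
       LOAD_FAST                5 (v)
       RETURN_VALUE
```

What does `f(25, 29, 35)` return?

LOAD_FAST_LOAD_FAST b,b → push 29,29. Stack: [29, 29]
BINARY_OP ^ → 29 ^ 29 = 0. Stack: [0]
STORE_FAST y → y=0. Stack: []
LOAD_FAST_LOAD_FAST a,c → push 25,35. Stack: [25, 35]
COMPARE_OP bool(>) → 25 vs 35 = False. Stack: [False]
POP_JUMP_IF_FALSE → pop False; jump. Stack: []
LOAD_FAST_LOAD_FAST b,b → push 29,29. Stack: [29, 29]
BINARY_OP * → 29 * 29 = 841. Stack: [841]
LOAD_FAST b → push 29. Stack: [841, 29]
BINARY_OP % → 841 % 29 = 0. Stack: [0]
STORE_FAST p → p=0. Stack: []
LOAD_CONST → push 3. Stack: [3]
LOAD_FAST a → push 25. Stack: [3, 25]
BINARY_OP * → 3 * 25 = 75. Stack: [75]
STORE_FAST v → v=75. Stack: []
LOAD_FAST v → push 75. Stack: [75]
RETURN_VALUE → return 75.

75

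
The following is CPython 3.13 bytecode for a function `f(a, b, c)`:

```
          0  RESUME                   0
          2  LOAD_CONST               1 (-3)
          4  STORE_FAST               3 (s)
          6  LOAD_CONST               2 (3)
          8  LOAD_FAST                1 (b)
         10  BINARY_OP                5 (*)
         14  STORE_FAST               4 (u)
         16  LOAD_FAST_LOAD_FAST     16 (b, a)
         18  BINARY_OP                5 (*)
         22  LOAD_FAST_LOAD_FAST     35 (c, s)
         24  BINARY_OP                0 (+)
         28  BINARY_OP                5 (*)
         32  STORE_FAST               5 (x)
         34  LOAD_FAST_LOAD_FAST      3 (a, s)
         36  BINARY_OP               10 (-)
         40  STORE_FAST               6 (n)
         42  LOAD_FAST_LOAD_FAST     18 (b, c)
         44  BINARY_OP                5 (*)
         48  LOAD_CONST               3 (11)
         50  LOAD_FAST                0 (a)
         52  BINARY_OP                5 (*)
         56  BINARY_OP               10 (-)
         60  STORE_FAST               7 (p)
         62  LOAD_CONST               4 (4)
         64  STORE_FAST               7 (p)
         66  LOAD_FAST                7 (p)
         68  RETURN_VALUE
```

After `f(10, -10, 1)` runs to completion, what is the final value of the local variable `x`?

200

LOAD_CONST → push -3. Stack: [-3]
STORE_FAST s → s=-3. Stack: []
LOAD_CONST → push 3. Stack: [3]
LOAD_FAST b → push -10. Stack: [3, -10]
BINARY_OP * → 3 * -10 = -30. Stack: [-30]
STORE_FAST u → u=-30. Stack: []
LOAD_FAST_LOAD_FAST b,a → push -10,10. Stack: [-10, 10]
BINARY_OP * → -10 * 10 = -100. Stack: [-100]
LOAD_FAST_LOAD_FAST c,s → push 1,-3. Stack: [-100, 1, -3]
BINARY_OP + → 1 + -3 = -2. Stack: [-100, -2]
BINARY_OP * → -100 * -2 = 200. Stack: [200]
STORE_FAST x → x=200. Stack: []
LOAD_FAST_LOAD_FAST a,s → push 10,-3. Stack: [10, -3]
BINARY_OP - → 10 - -3 = 13. Stack: [13]
STORE_FAST n → n=13. Stack: []
LOAD_FAST_LOAD_FAST b,c → push -10,1. Stack: [-10, 1]
BINARY_OP * → -10 * 1 = -10. Stack: [-10]
LOAD_CONST → push 11. Stack: [-10, 11]
LOAD_FAST a → push 10. Stack: [-10, 11, 10]
BINARY_OP * → 11 * 10 = 110. Stack: [-10, 110]
BINARY_OP - → -10 - 110 = -120. Stack: [-120]
STORE_FAST p → p=-120. Stack: []
LOAD_CONST → push 4. Stack: [4]
STORE_FAST p → p=4. Stack: []
LOAD_FAST p → push 4. Stack: [4]
RETURN_VALUE → return 4.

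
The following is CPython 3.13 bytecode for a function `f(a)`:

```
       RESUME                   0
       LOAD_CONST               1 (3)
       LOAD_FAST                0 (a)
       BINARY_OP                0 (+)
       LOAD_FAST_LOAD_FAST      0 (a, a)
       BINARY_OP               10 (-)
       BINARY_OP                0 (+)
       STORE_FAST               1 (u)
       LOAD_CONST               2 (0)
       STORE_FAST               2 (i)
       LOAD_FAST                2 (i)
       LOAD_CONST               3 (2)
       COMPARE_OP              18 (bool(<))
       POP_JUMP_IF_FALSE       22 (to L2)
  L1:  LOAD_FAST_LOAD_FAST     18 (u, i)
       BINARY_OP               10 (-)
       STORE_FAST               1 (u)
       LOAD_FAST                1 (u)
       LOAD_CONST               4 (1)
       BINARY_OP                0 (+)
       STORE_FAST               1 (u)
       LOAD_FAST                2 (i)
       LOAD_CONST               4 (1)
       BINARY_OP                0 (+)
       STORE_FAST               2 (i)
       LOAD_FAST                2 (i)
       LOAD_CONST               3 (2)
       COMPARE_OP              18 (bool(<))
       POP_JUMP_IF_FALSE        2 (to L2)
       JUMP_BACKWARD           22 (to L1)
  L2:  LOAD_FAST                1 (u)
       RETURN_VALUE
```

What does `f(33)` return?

LOAD_CONST → push 3. Stack: [3]
LOAD_FAST a → push 33. Stack: [3, 33]
BINARY_OP + → 3 + 33 = 36. Stack: [36]
LOAD_FAST_LOAD_FAST a,a → push 33,33. Stack: [36, 33, 33]
BINARY_OP - → 33 - 33 = 0. Stack: [36, 0]
BINARY_OP + → 36 + 0 = 36. Stack: [36]
STORE_FAST u → u=36. Stack: []
LOAD_CONST → push 0. Stack: [0]
STORE_FAST i → i=0. Stack: []
LOAD_FAST i → push 0. Stack: [0]
LOAD_CONST → push 2. Stack: [0, 2]
COMPARE_OP bool(<) → 0 vs 2 = True. Stack: [True]
POP_JUMP_IF_FALSE → pop True; no jump. Stack: []
LOAD_FAST_LOAD_FAST u,i → push 36,0. Stack: [36, 0]
BINARY_OP - → 36 - 0 = 36. Stack: [36]
STORE_FAST u → u=36. Stack: []
LOAD_FAST u → push 36. Stack: [36]
LOAD_CONST → push 1. Stack: [36, 1]
BINARY_OP + → 36 + 1 = 37. Stack: [37]
STORE_FAST u → u=37. Stack: []
LOAD_FAST i → push 0. Stack: [0]
LOAD_CONST → push 1. Stack: [0, 1]
BINARY_OP + → 0 + 1 = 1. Stack: [1]
STORE_FAST i → i=1. Stack: []
LOAD_FAST i → push 1. Stack: [1]
LOAD_CONST → push 2. Stack: [1, 2]
COMPARE_OP bool(<) → 1 vs 2 = True. Stack: [True]
POP_JUMP_IF_FALSE → pop True; no jump. Stack: []
LOAD_FAST_LOAD_FAST u,i → push 37,1. Stack: [37, 1]
BINARY_OP - → 37 - 1 = 36. Stack: [36]
STORE_FAST u → u=36. Stack: []
LOAD_FAST u → push 36. Stack: [36]
LOAD_CONST → push 1. Stack: [36, 1]
BINARY_OP + → 36 + 1 = 37. Stack: [37]
STORE_FAST u → u=37. Stack: []
LOAD_FAST i → push 1. Stack: [1]
LOAD_CONST → push 1. Stack: [1, 1]
BINARY_OP + → 1 + 1 = 2. Stack: [2]
STORE_FAST i → i=2. Stack: []
LOAD_FAST i → push 2. Stack: [2]
LOAD_CONST → push 2. Stack: [2, 2]
COMPARE_OP bool(<) → 2 vs 2 = False. Stack: [False]
POP_JUMP_IF_FALSE → pop False; jump. Stack: []
LOAD_FAST u → push 37. Stack: [37]
RETURN_VALUE → return 37.

37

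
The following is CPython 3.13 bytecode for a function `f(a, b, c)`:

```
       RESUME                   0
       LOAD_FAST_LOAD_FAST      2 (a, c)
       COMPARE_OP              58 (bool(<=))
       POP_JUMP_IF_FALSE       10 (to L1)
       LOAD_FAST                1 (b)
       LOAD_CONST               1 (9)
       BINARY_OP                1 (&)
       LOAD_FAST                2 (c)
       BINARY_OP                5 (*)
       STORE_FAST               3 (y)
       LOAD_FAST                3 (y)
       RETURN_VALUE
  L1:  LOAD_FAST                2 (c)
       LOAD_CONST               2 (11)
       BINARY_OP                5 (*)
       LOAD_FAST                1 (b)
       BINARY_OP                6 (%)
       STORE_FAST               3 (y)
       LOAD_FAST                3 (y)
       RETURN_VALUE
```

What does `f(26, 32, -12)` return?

28

LOAD_FAST_LOAD_FAST a,c → push 26,-12. Stack: [26, -12]
COMPARE_OP bool(<=) → 26 vs -12 = False. Stack: [False]
POP_JUMP_IF_FALSE → pop False; jump. Stack: []
LOAD_FAST c → push -12. Stack: [-12]
LOAD_CONST → push 11. Stack: [-12, 11]
BINARY_OP * → -12 * 11 = -132. Stack: [-132]
LOAD_FAST b → push 32. Stack: [-132, 32]
BINARY_OP % → -132 % 32 = 28. Stack: [28]
STORE_FAST y → y=28. Stack: []
LOAD_FAST y → push 28. Stack: [28]
RETURN_VALUE → return 28.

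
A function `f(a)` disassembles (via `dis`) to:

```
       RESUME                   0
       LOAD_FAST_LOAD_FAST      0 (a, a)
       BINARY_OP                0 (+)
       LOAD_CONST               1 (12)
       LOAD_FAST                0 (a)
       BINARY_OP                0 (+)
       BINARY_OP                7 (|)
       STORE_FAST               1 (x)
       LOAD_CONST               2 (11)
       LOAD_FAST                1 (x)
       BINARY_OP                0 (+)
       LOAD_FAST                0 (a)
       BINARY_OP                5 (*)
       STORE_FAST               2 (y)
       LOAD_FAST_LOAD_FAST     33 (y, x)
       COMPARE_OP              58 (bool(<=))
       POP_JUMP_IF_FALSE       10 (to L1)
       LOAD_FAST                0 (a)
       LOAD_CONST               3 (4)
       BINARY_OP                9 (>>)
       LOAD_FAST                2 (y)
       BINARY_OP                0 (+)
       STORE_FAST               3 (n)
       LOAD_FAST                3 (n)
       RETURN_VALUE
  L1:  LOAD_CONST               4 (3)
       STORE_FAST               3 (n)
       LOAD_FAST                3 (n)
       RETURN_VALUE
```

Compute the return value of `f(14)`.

LOAD_FAST_LOAD_FAST a,a → push 14,14. Stack: [14, 14]
BINARY_OP + → 14 + 14 = 28. Stack: [28]
LOAD_CONST → push 12. Stack: [28, 12]
LOAD_FAST a → push 14. Stack: [28, 12, 14]
BINARY_OP + → 12 + 14 = 26. Stack: [28, 26]
BINARY_OP | → 28 | 26 = 30. Stack: [30]
STORE_FAST x → x=30. Stack: []
LOAD_CONST → push 11. Stack: [11]
LOAD_FAST x → push 30. Stack: [11, 30]
BINARY_OP + → 11 + 30 = 41. Stack: [41]
LOAD_FAST a → push 14. Stack: [41, 14]
BINARY_OP * → 41 * 14 = 574. Stack: [574]
STORE_FAST y → y=574. Stack: []
LOAD_FAST_LOAD_FAST y,x → push 574,30. Stack: [574, 30]
COMPARE_OP bool(<=) → 574 vs 30 = False. Stack: [False]
POP_JUMP_IF_FALSE → pop False; jump. Stack: []
LOAD_CONST → push 3. Stack: [3]
STORE_FAST n → n=3. Stack: []
LOAD_FAST n → push 3. Stack: [3]
RETURN_VALUE → return 3.

3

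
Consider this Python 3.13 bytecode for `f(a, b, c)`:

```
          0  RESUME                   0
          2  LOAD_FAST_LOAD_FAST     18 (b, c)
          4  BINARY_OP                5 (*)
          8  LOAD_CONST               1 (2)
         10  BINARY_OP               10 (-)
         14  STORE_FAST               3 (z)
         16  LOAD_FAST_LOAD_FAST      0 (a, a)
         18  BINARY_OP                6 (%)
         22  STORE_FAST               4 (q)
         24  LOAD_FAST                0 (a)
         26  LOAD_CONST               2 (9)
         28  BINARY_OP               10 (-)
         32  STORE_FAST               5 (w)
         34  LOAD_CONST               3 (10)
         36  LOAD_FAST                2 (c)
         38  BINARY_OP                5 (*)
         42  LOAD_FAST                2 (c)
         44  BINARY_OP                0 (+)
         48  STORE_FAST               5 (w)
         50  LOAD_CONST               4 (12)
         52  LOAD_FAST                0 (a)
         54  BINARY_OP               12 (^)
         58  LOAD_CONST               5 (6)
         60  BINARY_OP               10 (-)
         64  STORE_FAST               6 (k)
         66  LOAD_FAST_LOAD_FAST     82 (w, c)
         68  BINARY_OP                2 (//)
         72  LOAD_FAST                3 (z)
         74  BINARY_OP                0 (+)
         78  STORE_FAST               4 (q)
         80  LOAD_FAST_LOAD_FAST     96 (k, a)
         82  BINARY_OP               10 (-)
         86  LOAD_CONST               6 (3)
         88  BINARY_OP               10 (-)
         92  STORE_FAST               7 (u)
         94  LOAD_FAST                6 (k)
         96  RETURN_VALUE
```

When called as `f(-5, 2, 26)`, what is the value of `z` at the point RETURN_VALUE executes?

50

LOAD_FAST_LOAD_FAST b,c → push 2,26. Stack: [2, 26]
BINARY_OP * → 2 * 26 = 52. Stack: [52]
LOAD_CONST → push 2. Stack: [52, 2]
BINARY_OP - → 52 - 2 = 50. Stack: [50]
STORE_FAST z → z=50. Stack: []
LOAD_FAST_LOAD_FAST a,a → push -5,-5. Stack: [-5, -5]
BINARY_OP % → -5 % -5 = 0. Stack: [0]
STORE_FAST q → q=0. Stack: []
LOAD_FAST a → push -5. Stack: [-5]
LOAD_CONST → push 9. Stack: [-5, 9]
BINARY_OP - → -5 - 9 = -14. Stack: [-14]
STORE_FAST w → w=-14. Stack: []
LOAD_CONST → push 10. Stack: [10]
LOAD_FAST c → push 26. Stack: [10, 26]
BINARY_OP * → 10 * 26 = 260. Stack: [260]
LOAD_FAST c → push 26. Stack: [260, 26]
BINARY_OP + → 260 + 26 = 286. Stack: [286]
STORE_FAST w → w=286. Stack: []
LOAD_CONST → push 12. Stack: [12]
LOAD_FAST a → push -5. Stack: [12, -5]
BINARY_OP ^ → 12 ^ -5 = -9. Stack: [-9]
LOAD_CONST → push 6. Stack: [-9, 6]
BINARY_OP - → -9 - 6 = -15. Stack: [-15]
STORE_FAST k → k=-15. Stack: []
LOAD_FAST_LOAD_FAST w,c → push 286,26. Stack: [286, 26]
BINARY_OP // → 286 // 26 = 11. Stack: [11]
LOAD_FAST z → push 50. Stack: [11, 50]
BINARY_OP + → 11 + 50 = 61. Stack: [61]
STORE_FAST q → q=61. Stack: []
LOAD_FAST_LOAD_FAST k,a → push -15,-5. Stack: [-15, -5]
BINARY_OP - → -15 - -5 = -10. Stack: [-10]
LOAD_CONST → push 3. Stack: [-10, 3]
BINARY_OP - → -10 - 3 = -13. Stack: [-13]
STORE_FAST u → u=-13. Stack: []
LOAD_FAST k → push -15. Stack: [-15]
RETURN_VALUE → return -15.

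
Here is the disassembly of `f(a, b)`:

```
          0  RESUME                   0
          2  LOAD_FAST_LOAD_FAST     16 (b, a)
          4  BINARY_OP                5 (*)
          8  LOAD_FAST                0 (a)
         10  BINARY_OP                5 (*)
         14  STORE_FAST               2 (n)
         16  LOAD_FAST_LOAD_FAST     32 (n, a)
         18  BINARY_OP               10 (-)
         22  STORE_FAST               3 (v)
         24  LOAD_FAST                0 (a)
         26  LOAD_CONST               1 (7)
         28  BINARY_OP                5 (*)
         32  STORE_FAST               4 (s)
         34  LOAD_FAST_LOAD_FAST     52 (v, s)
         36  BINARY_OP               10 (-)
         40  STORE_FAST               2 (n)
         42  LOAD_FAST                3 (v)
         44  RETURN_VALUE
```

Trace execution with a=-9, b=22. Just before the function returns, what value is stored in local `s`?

-63

LOAD_FAST_LOAD_FAST b,a → push 22,-9. Stack: [22, -9]
BINARY_OP * → 22 * -9 = -198. Stack: [-198]
LOAD_FAST a → push -9. Stack: [-198, -9]
BINARY_OP * → -198 * -9 = 1782. Stack: [1782]
STORE_FAST n → n=1782. Stack: []
LOAD_FAST_LOAD_FAST n,a → push 1782,-9. Stack: [1782, -9]
BINARY_OP - → 1782 - -9 = 1791. Stack: [1791]
STORE_FAST v → v=1791. Stack: []
LOAD_FAST a → push -9. Stack: [-9]
LOAD_CONST → push 7. Stack: [-9, 7]
BINARY_OP * → -9 * 7 = -63. Stack: [-63]
STORE_FAST s → s=-63. Stack: []
LOAD_FAST_LOAD_FAST v,s → push 1791,-63. Stack: [1791, -63]
BINARY_OP - → 1791 - -63 = 1854. Stack: [1854]
STORE_FAST n → n=1854. Stack: []
LOAD_FAST v → push 1791. Stack: [1791]
RETURN_VALUE → return 1791.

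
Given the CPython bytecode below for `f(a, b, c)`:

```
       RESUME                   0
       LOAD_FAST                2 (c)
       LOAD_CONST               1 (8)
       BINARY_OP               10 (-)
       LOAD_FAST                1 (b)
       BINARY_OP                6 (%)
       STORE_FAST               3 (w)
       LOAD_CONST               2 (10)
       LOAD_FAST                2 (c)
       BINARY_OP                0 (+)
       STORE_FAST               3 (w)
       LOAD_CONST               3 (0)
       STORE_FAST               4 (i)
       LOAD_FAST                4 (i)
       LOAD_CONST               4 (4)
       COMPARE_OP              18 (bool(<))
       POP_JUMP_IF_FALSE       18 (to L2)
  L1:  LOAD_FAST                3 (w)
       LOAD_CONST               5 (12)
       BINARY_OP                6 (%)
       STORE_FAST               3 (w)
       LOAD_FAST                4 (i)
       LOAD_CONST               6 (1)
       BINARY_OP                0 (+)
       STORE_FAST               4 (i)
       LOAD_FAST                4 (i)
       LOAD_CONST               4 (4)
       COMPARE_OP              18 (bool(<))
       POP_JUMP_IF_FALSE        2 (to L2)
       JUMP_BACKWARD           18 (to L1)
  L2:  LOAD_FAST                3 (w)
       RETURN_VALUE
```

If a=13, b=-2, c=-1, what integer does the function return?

LOAD_FAST c → push -1. Stack: [-1]
LOAD_CONST → push 8. Stack: [-1, 8]
BINARY_OP - → -1 - 8 = -9. Stack: [-9]
LOAD_FAST b → push -2. Stack: [-9, -2]
BINARY_OP % → -9 % -2 = -1. Stack: [-1]
STORE_FAST w → w=-1. Stack: []
LOAD_CONST → push 10. Stack: [10]
LOAD_FAST c → push -1. Stack: [10, -1]
BINARY_OP + → 10 + -1 = 9. Stack: [9]
STORE_FAST w → w=9. Stack: []
LOAD_CONST → push 0. Stack: [0]
STORE_FAST i → i=0. Stack: []
LOAD_FAST i → push 0. Stack: [0]
LOAD_CONST → push 4. Stack: [0, 4]
COMPARE_OP bool(<) → 0 vs 4 = True. Stack: [True]
POP_JUMP_IF_FALSE → pop True; no jump. Stack: []
LOAD_FAST w → push 9. Stack: [9]
LOAD_CONST → push 12. Stack: [9, 12]
BINARY_OP % → 9 % 12 = 9. Stack: [9]
STORE_FAST w → w=9. Stack: []
LOAD_FAST i → push 0. Stack: [0]
LOAD_CONST → push 1. Stack: [0, 1]
BINARY_OP + → 0 + 1 = 1. Stack: [1]
STORE_FAST i → i=1. Stack: []
LOAD_FAST i → push 1. Stack: [1]
LOAD_CONST → push 4. Stack: [1, 4]
COMPARE_OP bool(<) → 1 vs 4 = True. Stack: [True]
POP_JUMP_IF_FALSE → pop True; no jump. Stack: []
LOAD_FAST w → push 9. Stack: [9]
LOAD_CONST → push 12. Stack: [9, 12]
BINARY_OP % → 9 % 12 = 9. Stack: [9]
STORE_FAST w → w=9. Stack: []
LOAD_FAST i → push 1. Stack: [1]
LOAD_CONST → push 1. Stack: [1, 1]
BINARY_OP + → 1 + 1 = 2. Stack: [2]
STORE_FAST i → i=2. Stack: []
LOAD_FAST i → push 2. Stack: [2]
LOAD_CONST → push 4. Stack: [2, 4]
COMPARE_OP bool(<) → 2 vs 4 = True. Stack: [True]
POP_JUMP_IF_FALSE → pop True; no jump. Stack: []
LOAD_FAST w → push 9. Stack: [9]
LOAD_CONST → push 12. Stack: [9, 12]
BINARY_OP % → 9 % 12 = 9. Stack: [9]
STORE_FAST w → w=9. Stack: []
LOAD_FAST i → push 2. Stack: [2]
LOAD_CONST → push 1. Stack: [2, 1]
BINARY_OP + → 2 + 1 = 3. Stack: [3]
STORE_FAST i → i=3. Stack: []
LOAD_FAST i → push 3. Stack: [3]
LOAD_CONST → push 4. Stack: [3, 4]
COMPARE_OP bool(<) → 3 vs 4 = True. Stack: [True]
POP_JUMP_IF_FALSE → pop True; no jump. Stack: []
LOAD_FAST w → push 9. Stack: [9]
LOAD_CONST → push 12. Stack: [9, 12]
BINARY_OP % → 9 % 12 = 9. Stack: [9]
STORE_FAST w → w=9. Stack: []
LOAD_FAST i → push 3. Stack: [3]
LOAD_CONST → push 1. Stack: [3, 1]
BINARY_OP + → 3 + 1 = 4. Stack: [4]
STORE_FAST i → i=4. Stack: []
LOAD_FAST i → push 4. Stack: [4]
LOAD_CONST → push 4. Stack: [4, 4]
COMPARE_OP bool(<) → 4 vs 4 = False. Stack: [False]
POP_JUMP_IF_FALSE → pop False; jump. Stack: []
LOAD_FAST w → push 9. Stack: [9]
RETURN_VALUE → return 9.

9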